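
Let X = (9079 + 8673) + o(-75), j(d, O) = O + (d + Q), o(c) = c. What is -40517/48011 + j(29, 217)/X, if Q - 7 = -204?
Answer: -713866470/848690447 ≈ -0.84114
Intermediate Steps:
Q = -197 (Q = 7 - 204 = -197)
j(d, O) = -197 + O + d (j(d, O) = O + (d - 197) = O + (-197 + d) = -197 + O + d)
X = 17677 (X = (9079 + 8673) - 75 = 17752 - 75 = 17677)
-40517/48011 + j(29, 217)/X = -40517/48011 + (-197 + 217 + 29)/17677 = -40517*1/48011 + 49*(1/17677) = -40517/48011 + 49/17677 = -713866470/848690447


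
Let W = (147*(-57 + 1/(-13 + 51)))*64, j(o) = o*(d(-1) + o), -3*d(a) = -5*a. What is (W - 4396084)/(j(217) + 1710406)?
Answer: -70282317/25039150 ≈ -2.8069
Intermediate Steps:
d(a) = 5*a/3 (d(a) = -(-5)*a/3 = 5*a/3)
j(o) = o*(-5/3 + o) (j(o) = o*((5/3)*(-1) + o) = o*(-5/3 + o))
W = -10184160/19 (W = (147*(-57 + 1/38))*64 = (147*(-2165/38))*64 = -318255/38*64 = -10184160/19 ≈ -5.3601e+5)
(W - 4396084)/(j(217) + 1710406) = (-10184160/19 - 4396084)/((1/3)*217*(-5 + 3*217) + 1710406) = -93709756/(19*((1/3)*217*(-5 + 651) + 1710406)) = -93709756/(19*((1/3)*217*646 + 1710406)) = -93709756/(19*(140182/3 + 1710406)) = -93709756/(19*5271400/3) = -93709756/19*3/5271400 = -70282317/25039150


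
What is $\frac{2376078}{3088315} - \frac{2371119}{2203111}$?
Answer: $- \frac{2087998795827}{6803900747965} \approx -0.30688$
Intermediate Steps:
$\frac{2376078}{3088315} - \frac{2371119}{2203111} = - \frac{2087998795827}{6803900747965}$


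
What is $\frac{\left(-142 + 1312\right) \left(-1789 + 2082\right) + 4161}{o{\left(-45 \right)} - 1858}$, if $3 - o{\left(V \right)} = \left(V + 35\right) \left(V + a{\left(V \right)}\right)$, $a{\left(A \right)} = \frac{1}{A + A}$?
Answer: $- \frac{3122739}{20746} \approx -150.52$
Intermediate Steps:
$a{\left(A \right)} = \frac{1}{2 A}$
$o{\left(V \right)} = 3 - \left(35 + V\right) \left(V + \frac{1}{2 V}\right)$ ($o{\left(V \right)} = 3 - \left(V + 35\right) \left(V + \frac{1}{2 V}\right) = 3 - \left(35 + V\right) \left(V + \frac{1}{2 V}\right)$)
$\frac{\left(-142 + 1312\right) \left(-1789 + 2082\right) + 4161}{o{\left(-45 \right)} - 1858} = \frac{\left(-142 + 1312\right) \left(-1789 + 2082\right) + 4161}{\left(\frac{5}{2} - \left(-45\right)^{2} - -1575 - \frac{35}{2 \left(-45\right)}\right) - 1858} = \frac{1170 \cdot 293 + 4161}{\left(\frac{5}{2} - 2025 + 1575 - - \frac{7}{18}\right) - 1858} = \frac{342810 + 4161}{\left(\frac{5}{2} - 2025 + 1575 + \frac{7}{18}\right) - 1858} = \frac{346971}{- \frac{4024}{9} - 1858} = \frac{346971}{- \frac{20746}{9}} = 346971 \left(- \frac{9}{20746}\right) = - \frac{3122739}{20746}$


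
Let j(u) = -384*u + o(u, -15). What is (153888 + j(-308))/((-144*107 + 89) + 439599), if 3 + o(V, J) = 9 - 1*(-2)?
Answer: 34021/53035 ≈ 0.64148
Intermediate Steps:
o(V, J) = 8 (o(V, J) = -3 + (9 - 1*(-2)) = -3 + (9 + 2) = -3 + 11 = 8)
j(u) = 8 - 384*u (j(u) = -384*u + 8 = 8 - 384*u)
(153888 + j(-308))/((-144*107 + 89) + 439599) = (153888 + (8 - 384*(-308)))/((-144*107 + 89) + 439599) = (153888 + (8 + 118272))/((-15408 + 89) + 439599) = (153888 + 118280)/(-15319 + 439599) = 272168/424280 = 272168*(1/424280) = 34021/53035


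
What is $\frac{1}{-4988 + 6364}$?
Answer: $\frac{1}{1376} \approx 0.00072674$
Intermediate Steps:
$\frac{1}{-4988 + 6364} = \frac{1}{1376}$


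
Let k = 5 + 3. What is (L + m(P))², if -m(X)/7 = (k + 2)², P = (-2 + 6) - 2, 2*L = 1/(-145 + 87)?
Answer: 6593602401/13456 ≈ 4.9001e+5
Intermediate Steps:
k = 8
L = -1/116 (L = 1/(2*(-145 + 87)) = (½)/(-58) = (½)*(-1/58) = -1/116 ≈ -0.0086207)
P = 2 (P = 4 - 2 = 2)
m(X) = -700 (m(X) = -7*(8 + 2)² = -7*10² = -7*100 = -700)
(L + m(P))² = (-1/116 - 700)² = (-81201/116)² = 6593602401/13456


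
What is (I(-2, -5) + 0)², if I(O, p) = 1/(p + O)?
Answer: 1/49 ≈ 0.020408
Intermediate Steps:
I(O, p) = 1/(O + p)
(I(-2, -5) + 0)² = (1/(-2 - 5) + 0)² = (1/(-7) + 0)² = (-⅐ + 0)² = (-⅐)² = 1/49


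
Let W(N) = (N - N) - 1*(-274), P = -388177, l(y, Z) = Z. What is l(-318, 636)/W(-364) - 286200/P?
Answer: 162649686/53180249 ≈ 3.0585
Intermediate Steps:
W(N) = 274 (W(N) = 0 + 274 = 274)
l(-318, 636)/W(-364) - 286200/P = 636/274 - 286200/(-388177) = 636*(1/274) - 286200*(-1/388177) = 318/137 + 286200/388177 = 162649686/53180249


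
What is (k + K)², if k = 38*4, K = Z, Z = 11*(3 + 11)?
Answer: 93636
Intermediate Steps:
Z = 154 (Z = 11*14 = 154)
K = 154
k = 152
(k + K)² = (152 + 154)² = 306² = 93636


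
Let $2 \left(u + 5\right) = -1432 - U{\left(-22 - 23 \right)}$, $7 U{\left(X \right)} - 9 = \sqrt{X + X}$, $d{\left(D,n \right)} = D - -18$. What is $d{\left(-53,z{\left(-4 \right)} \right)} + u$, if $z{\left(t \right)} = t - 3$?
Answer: $- \frac{10593}{14} - \frac{3 i \sqrt{10}}{14} \approx -756.64 - 0.67763 i$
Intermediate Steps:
$z{\left(t \right)} = -3 + t$
$d{\left(D,n \right)} = 18 + D$ ($d{\left(D,n \right)} = D + 18 = 18 + D$)
$U{\left(X \right)} = \frac{9}{7} + \frac{\sqrt{2} \sqrt{X}}{7}$ ($U{\left(X \right)} = \frac{9}{7} + \frac{\sqrt{X + X}}{7} = \frac{9}{7} + \frac{\sqrt{2 X}}{7} = \frac{9}{7} + \frac{\sqrt{2} \sqrt{X}}{7}$)
$u = - \frac{10103}{14} - \frac{3 i \sqrt{10}}{14}$ ($u = -5 + \frac{-1432 - \left(\frac{9}{7} + \frac{\sqrt{2} \sqrt{-22 - 23}}{7}\right)}{2} = -5 + \frac{-1432 - \left(\frac{9}{7} + \frac{\sqrt{2} \sqrt{-45}}{7}\right)}{2} = -5 + \frac{-1432 - \left(\frac{9}{7} + \frac{\sqrt{2} \cdot 3 i \sqrt{5}}{7}\right)}{2} = -5 + \frac{-1432 - \left(\frac{9}{7} + \frac{3 i \sqrt{10}}{7}\right)}{2} = -5 + \frac{- \frac{10033}{7} - \frac{3 i \sqrt{10}}{7}}{2} = -5 - \left(\frac{10033}{14} + \frac{3 i \sqrt{10}}{14}\right) = - \frac{10103}{14} - \frac{3 i \sqrt{10}}{14} \approx -721.64 - 0.67763 i$)
$d{\left(-53,z{\left(-4 \right)} \right)} + u = \left(18 - 53\right) - \left(\frac{10103}{14} + \frac{3 i \sqrt{10}}{14}\right) = -35 - \left(\frac{10103}{14} + \frac{3 i \sqrt{10}}{14}\right) = - \frac{10593}{14} - \frac{3 i \sqrt{10}}{14}$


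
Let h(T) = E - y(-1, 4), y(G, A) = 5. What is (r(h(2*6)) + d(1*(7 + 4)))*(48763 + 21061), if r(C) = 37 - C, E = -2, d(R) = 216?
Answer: 18154240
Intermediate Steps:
h(T) = -7 (h(T) = -2 - 1*5 = -2 - 5 = -7)
(r(h(2*6)) + d(1*(7 + 4)))*(48763 + 21061) = ((37 - 1*(-7)) + 216)*(48763 + 21061) = ((37 + 7) + 216)*69824 = (44 + 216)*69824 = 260*69824 = 18154240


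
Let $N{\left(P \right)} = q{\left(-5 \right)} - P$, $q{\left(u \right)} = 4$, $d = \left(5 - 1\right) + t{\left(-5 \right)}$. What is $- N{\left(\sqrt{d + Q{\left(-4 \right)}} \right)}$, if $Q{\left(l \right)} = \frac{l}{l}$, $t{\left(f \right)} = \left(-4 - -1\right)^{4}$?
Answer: $-4 + \sqrt{86} \approx 5.2736$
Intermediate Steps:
$t{\left(f \right)} = 81$ ($t{\left(f \right)} = \left(-4 + 1\right)^{4} = \left(-3\right)^{4} = 81$)
$d = 85$ ($d = \left(5 - 1\right) + 81 = 4 + 81 = 85$)
$Q{\left(l \right)} = 1$
$N{\left(P \right)} = 4 - P$
$- N{\left(\sqrt{d + Q{\left(-4 \right)}} \right)} = - (4 - \sqrt{85 + 1}) = - (4 - \sqrt{86}) = -4 + \sqrt{86}$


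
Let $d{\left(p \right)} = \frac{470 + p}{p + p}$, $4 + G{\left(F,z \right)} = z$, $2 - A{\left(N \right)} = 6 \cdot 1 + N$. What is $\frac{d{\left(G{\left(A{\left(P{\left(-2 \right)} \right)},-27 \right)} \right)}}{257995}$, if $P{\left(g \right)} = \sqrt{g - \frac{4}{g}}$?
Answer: $- \frac{439}{15995690} \approx -2.7445 \cdot 10^{-5}$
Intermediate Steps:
$A{\left(N \right)} = -4 - N$ ($A{\left(N \right)} = 2 - \left(6 \cdot 1 + N\right) = 2 - \left(6 + N\right) = -4 - N$)
$G{\left(F,z \right)} = -4 + z$
$d{\left(p \right)} = \frac{470 + p}{2 p}$
$\frac{d{\left(G{\left(A{\left(P{\left(-2 \right)} \right)},-27 \right)} \right)}}{257995} = \frac{\frac{1}{2} \frac{1}{-4 - 27} \left(470 - 31\right)}{257995} = \frac{470 - 31}{2 \left(-31\right)} \frac{1}{257995} = \frac{1}{2} \left(- \frac{1}{31}\right) 439 \cdot \frac{1}{257995} = \left(- \frac{439}{62}\right) \frac{1}{257995} = - \frac{439}{15995690}$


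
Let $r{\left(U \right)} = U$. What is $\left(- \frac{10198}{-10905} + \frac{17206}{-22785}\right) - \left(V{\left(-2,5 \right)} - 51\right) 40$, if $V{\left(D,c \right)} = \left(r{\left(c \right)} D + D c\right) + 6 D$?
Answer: $\frac{523788280}{157759} \approx 3320.2$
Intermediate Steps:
$V{\left(D,c \right)} = 6 D + 2 D c$ ($V{\left(D,c \right)} = \left(c D + D c\right) + 6 D = \left(D c + D c\right) + 6 D = 2 D c + 6 D = 6 D + 2 D c$)
$\left(- \frac{10198}{-10905} + \frac{17206}{-22785}\right) - \left(V{\left(-2,5 \right)} - 51\right) 40 = \left(- \frac{10198}{-10905} + \frac{17206}{-22785}\right) - \left(2 \left(-2\right) \left(3 + 5\right) - 51\right) 40 = \left(\left(-10198\right) \left(- \frac{1}{10905}\right) + 17206 \left(- \frac{1}{22785}\right)\right) - \left(2 \left(-2\right) 8 - 51\right) 40 = \left(\frac{10198}{10905} - \frac{2458}{3255}\right) - \left(-32 - 51\right) 40 = \frac{28400}{157759} - \left(-83\right) 40 = \frac{28400}{157759} - -3320 = \frac{28400}{157759} + 3320 = \frac{523788280}{157759}$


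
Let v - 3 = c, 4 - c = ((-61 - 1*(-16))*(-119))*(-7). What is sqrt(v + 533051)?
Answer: sqrt(570543) ≈ 755.34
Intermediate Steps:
c = 37489 (c = 4 - (-61 - 1*(-16))*(-119)*(-7) = 4 - (-61 + 16)*(-119)*(-7) = 4 - (-45*(-119))*(-7) = 4 - 5355*(-7) = 4 - 1*(-37485) = 4 + 37485 = 37489)
v = 37492 (v = 3 + 37489 = 37492)
sqrt(v + 533051) = sqrt(37492 + 533051) = sqrt(570543)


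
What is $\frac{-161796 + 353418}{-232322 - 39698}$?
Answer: $- \frac{95811}{136010} \approx -0.70444$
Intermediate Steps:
$\frac{-161796 + 353418}{-232322 - 39698} = \frac{191622}{-272020} = 191622 \left(- \frac{1}{272020}\right) = - \frac{95811}{136010}$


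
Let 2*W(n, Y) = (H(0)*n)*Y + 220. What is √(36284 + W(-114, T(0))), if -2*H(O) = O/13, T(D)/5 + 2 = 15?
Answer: √36394 ≈ 190.77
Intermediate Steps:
T(D) = 65 (T(D) = -10 + 5*15 = -10 + 75 = 65)
H(O) = -O/26 (H(O) = -O/(2*13) = -O/26)
W(n, Y) = 110 (W(n, Y) = (((-1/26*0)*n)*Y + 220)/2 = ((0*n)*Y + 220)/2 = (0*Y + 220)/2 = (0 + 220)/2 = (½)*220 = 110)
√(36284 + W(-114, T(0))) = √(36284 + 110) = √36394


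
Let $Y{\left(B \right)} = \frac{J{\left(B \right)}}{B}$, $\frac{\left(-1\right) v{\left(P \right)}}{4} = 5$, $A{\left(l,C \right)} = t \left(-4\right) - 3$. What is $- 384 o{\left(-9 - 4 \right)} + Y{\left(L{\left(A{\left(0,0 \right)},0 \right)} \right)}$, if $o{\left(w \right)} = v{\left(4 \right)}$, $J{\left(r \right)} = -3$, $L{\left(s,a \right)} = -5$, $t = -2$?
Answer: $\frac{38403}{5} \approx 7680.6$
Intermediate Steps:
$A{\left(l,C \right)} = 5$ ($A{\left(l,C \right)} = \left(-2\right) \left(-4\right) - 3 = 8 - 3 = 5$)
$v{\left(P \right)} = -20$ ($v{\left(P \right)} = \left(-4\right) 5 = -20$)
$o{\left(w \right)} = -20$
$Y{\left(B \right)} = - \frac{3}{B}$
$- 384 o{\left(-9 - 4 \right)} + Y{\left(L{\left(A{\left(0,0 \right)},0 \right)} \right)} = \left(-384\right) \left(-20\right) - \frac{3}{-5} = 7680 - - \frac{3}{5} = 7680 + \frac{3}{5} = \frac{38403}{5}$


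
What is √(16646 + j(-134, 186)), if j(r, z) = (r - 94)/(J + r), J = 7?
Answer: √268512290/127 ≈ 129.03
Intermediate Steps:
j(r, z) = (-94 + r)/(7 + r) (j(r, z) = (r - 94)/(7 + r) = (-94 + r)/(7 + r))
√(16646 + j(-134, 186)) = √(16646 + (-94 - 134)/(7 - 134)) = √(16646 - 228/(-127)) = √(16646 - 1/127*(-228)) = √(16646 + 228/127) = √(2114270/127) = √268512290/127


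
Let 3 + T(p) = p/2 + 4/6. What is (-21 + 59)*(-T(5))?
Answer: -19/3 ≈ -6.3333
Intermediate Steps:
T(p) = -7/3 + p/2 (T(p) = -3 + (p/2 + 4/6) = -3 + (p*(½) + 4*(⅙)) = -3 + (p/2 + ⅔) = -3 + (⅔ + p/2) = -7/3 + p/2)
(-21 + 59)*(-T(5)) = (-21 + 59)*(-(-7/3 + (½)*5)) = 38*(-(-7/3 + 5/2)) = 38*(-1*⅙) = 38*(-⅙) = -19/3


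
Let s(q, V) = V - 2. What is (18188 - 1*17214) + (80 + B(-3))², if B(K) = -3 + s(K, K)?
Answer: 6158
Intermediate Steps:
s(q, V) = -2 + V
B(K) = -5 + K (B(K) = -3 + (-2 + K) = -5 + K)
(18188 - 1*17214) + (80 + B(-3))² = (18188 - 1*17214) + (80 + (-5 - 3))² = (18188 - 17214) + (80 - 8)² = 974 + 72² = 974 + 5184 = 6158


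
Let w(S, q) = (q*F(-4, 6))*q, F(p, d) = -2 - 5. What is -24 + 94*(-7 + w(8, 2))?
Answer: -3314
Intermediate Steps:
F(p, d) = -7
w(S, q) = -7*q² (w(S, q) = (q*(-7))*q = (-7*q)*q = -7*q²)
-24 + 94*(-7 + w(8, 2)) = -24 + 94*(-7 - 7*2²) = -24 + 94*(-7 - 7*4) = -24 + 94*(-7 - 28) = -24 + 94*(-35) = -24 - 3290 = -3314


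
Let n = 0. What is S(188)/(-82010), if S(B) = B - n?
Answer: -94/41005 ≈ -0.0022924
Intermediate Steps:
S(B) = B (S(B) = B - 1*0 = B + 0 = B)
S(188)/(-82010) = 188/(-82010) = 188*(-1/82010) = -94/41005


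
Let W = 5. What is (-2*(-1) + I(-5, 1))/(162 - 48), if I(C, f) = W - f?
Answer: 1/19 ≈ 0.052632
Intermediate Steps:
I(C, f) = 5 - f
(-2*(-1) + I(-5, 1))/(162 - 48) = (-2*(-1) + (5 - 1*1))/(162 - 48) = (2 + (5 - 1))/114 = (2 + 4)*(1/114) = 6*(1/114) = 1/19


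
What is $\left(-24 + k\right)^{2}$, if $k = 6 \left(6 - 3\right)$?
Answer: $36$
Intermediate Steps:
$k = 18$ ($k = 6 \cdot 3 = 18$)
$\left(-24 + k\right)^{2} = \left(-24 + 18\right)^{2} = \left(-6\right)^{2} = 36$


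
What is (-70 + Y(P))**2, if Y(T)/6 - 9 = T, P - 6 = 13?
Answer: 9604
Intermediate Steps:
P = 19 (P = 6 + 13 = 19)
Y(T) = 54 + 6*T
(-70 + Y(P))**2 = (-70 + (54 + 6*19))**2 = (-70 + (54 + 114))**2 = (-70 + 168)**2 = 98**2 = 9604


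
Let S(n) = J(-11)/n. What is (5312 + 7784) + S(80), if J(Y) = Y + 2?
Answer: 1047671/80 ≈ 13096.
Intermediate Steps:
J(Y) = 2 + Y
S(n) = -9/n (S(n) = (2 - 11)/n = -9/n)
(5312 + 7784) + S(80) = (5312 + 7784) - 9/80 = 13096 - 9*1/80 = 13096 - 9/80 = 1047671/80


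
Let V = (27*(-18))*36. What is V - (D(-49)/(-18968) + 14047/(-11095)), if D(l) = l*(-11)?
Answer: -3681760076459/210449960 ≈ -17495.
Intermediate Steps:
D(l) = -11*l
V = -17496 (V = -486*36 = -17496)
V - (D(-49)/(-18968) + 14047/(-11095)) = -17496 - (-11*(-49)/(-18968) + 14047/(-11095)) = -17496 - (539*(-1/18968) + 14047*(-1/11095)) = -17496 - (-539/18968 - 14047/11095) = -17496 - 1*(-272423701/210449960) = -17496 + 272423701/210449960 = -3681760076459/210449960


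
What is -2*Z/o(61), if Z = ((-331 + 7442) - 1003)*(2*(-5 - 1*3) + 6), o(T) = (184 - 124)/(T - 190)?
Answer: -262644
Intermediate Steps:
o(T) = 60/(-190 + T)
Z = -61080 (Z = (7111 - 1003)*(2*(-5 - 3) + 6) = 6108*(2*(-8) + 6) = 6108*(-16 + 6) = 6108*(-10) = -61080)
-2*Z/o(61) = -(-122160)/(60/(-190 + 61)) = -(-122160)/(60/(-129)) = -(-122160)/(60*(-1/129)) = -(-122160)/(-20/43) = -(-122160)*(-43)/20 = -2*131322 = -262644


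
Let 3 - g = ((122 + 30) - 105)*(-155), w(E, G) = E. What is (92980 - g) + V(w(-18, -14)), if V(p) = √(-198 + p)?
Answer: 85692 + 6*I*√6 ≈ 85692.0 + 14.697*I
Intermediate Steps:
g = 7288 (g = 3 - ((122 + 30) - 105)*(-155) = 3 - (152 - 105)*(-155) = 3 - 47*(-155) = 3 - 1*(-7285) = 3 + 7285 = 7288)
(92980 - g) + V(w(-18, -14)) = (92980 - 1*7288) + √(-198 - 18) = (92980 - 7288) + √(-216) = 85692 + 6*I*√6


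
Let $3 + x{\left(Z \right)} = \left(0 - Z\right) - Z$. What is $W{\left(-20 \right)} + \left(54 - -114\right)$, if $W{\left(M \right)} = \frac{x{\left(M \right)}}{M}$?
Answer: $\frac{3323}{20} \approx 166.15$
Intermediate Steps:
$x{\left(Z \right)} = -3 - 2 Z$ ($x{\left(Z \right)} = -3 + \left(\left(0 - Z\right) - Z\right) = -3 - 2 Z$)
$W{\left(M \right)} = \frac{-3 - 2 M}{M}$
$W{\left(-20 \right)} + \left(54 - -114\right) = \left(-2 - \frac{3}{-20}\right) + \left(54 - -114\right) = \left(-2 - - \frac{3}{20}\right) + \left(54 + 114\right) = \left(-2 + \frac{3}{20}\right) + 168 = - \frac{37}{20} + 168 = \frac{3323}{20}$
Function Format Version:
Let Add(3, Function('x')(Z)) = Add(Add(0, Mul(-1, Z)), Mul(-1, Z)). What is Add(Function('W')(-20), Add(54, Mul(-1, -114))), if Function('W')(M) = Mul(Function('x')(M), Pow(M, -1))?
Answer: Rational(3323, 20) ≈ 166.15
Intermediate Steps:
Function('x')(Z) = Add(-3, Mul(-2, Z)) (Function('x')(Z) = Add(-3, Add(Add(0, Mul(-1, Z)), Mul(-1, Z))) = Add(-3, Add(Mul(-1, Z), Mul(-1, Z))) = Add(-3, Mul(-2, Z)))
Function('W')(M) = Mul(Pow(M, -1), Add(-3, Mul(-2, M))) (Function('W')(M) = Mul(Add(-3, Mul(-2, M)), Pow(M, -1)) = Mul(Pow(M, -1), Add(-3, Mul(-2, M))))
Add(Function('W')(-20), Add(54, Mul(-1, -114))) = Add(Add(-2, Mul(-3, Pow(-20, -1))), Add(54, Mul(-1, -114))) = Add(Add(-2, Mul(-3, Rational(-1, 20))), Add(54, 114)) = Add(Add(-2, Rational(3, 20)), 168) = Add(Rational(-37, 20), 168) = Rational(3323, 20)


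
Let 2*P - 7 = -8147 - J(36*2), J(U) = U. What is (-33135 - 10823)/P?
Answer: 21979/2053 ≈ 10.706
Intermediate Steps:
P = -4106 (P = 7/2 + (-8147 - 36*2)/2 = 7/2 + (-8147 - 1*72)/2 = 7/2 + (-8147 - 72)/2 = 7/2 + (½)*(-8219) = 7/2 - 8219/2 = -4106)
(-33135 - 10823)/P = (-33135 - 10823)/(-4106) = -43958*(-1/4106) = 21979/2053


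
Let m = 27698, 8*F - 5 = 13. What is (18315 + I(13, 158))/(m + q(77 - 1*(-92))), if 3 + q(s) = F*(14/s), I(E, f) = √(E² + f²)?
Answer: 6190470/9360973 + 338*√25133/9360973 ≈ 0.66703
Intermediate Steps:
F = 9/4 (F = 5/8 + (⅛)*13 = 5/8 + 13/8 = 9/4 ≈ 2.2500)
q(s) = -3 + 63/(2*s) (q(s) = -3 + 9*(14/s)/4 = -3 + 63/(2*s))
(18315 + I(13, 158))/(m + q(77 - 1*(-92))) = (18315 + √(13² + 158²))/(27698 + (-3 + 63/(2*(77 - 1*(-92))))) = (18315 + √(169 + 24964))/(27698 + (-3 + 63/(2*(77 + 92)))) = (18315 + √25133)/(27698 + (-3 + (63/2)/169)) = (18315 + √25133)/(27698 + (-3 + (63/2)*(1/169))) = (18315 + √25133)/(27698 + (-3 + 63/338)) = (18315 + √25133)/(27698 - 951/338) = (18315 + √25133)/(9360973/338) = (18315 + √25133)*(338/9360973) = 6190470/9360973 + 338*√25133/9360973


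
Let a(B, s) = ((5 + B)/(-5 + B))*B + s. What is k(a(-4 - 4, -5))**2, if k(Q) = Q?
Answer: 7921/169 ≈ 46.870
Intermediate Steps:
a(B, s) = s + B*(5 + B)/(-5 + B) (a(B, s) = ((5 + B)/(-5 + B))*B + s = B*(5 + B)/(-5 + B) + s = s + B*(5 + B)/(-5 + B))
k(a(-4 - 4, -5))**2 = (((-4 - 4)**2 - 5*(-5) + 5*(-4 - 4) + (-4 - 4)*(-5))/(-5 + (-4 - 4)))**2 = (((-8)**2 + 25 + 5*(-8) - 8*(-5))/(-5 - 8))**2 = ((64 + 25 - 40 + 40)/(-13))**2 = (-1/13*89)**2 = (-89/13)**2 = 7921/169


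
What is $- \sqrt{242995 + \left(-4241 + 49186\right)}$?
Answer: $- 2 \sqrt{71985} \approx -536.6$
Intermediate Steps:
$- \sqrt{242995 + \left(-4241 + 49186\right)} = - \sqrt{242995 + 44945} = - \sqrt{287940} = - 2 \sqrt{71985}$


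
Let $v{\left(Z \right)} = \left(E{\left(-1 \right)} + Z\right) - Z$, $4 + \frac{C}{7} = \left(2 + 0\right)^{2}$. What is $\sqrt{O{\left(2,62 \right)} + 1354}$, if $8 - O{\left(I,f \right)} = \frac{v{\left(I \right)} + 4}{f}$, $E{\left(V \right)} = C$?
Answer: $\frac{2 \sqrt{327205}}{31} \approx 36.904$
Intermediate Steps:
$C = 0$ ($C = -28 + 7 \left(2 + 0\right)^{2} = -28 + 7 \cdot 2^{2} = -28 + 7 \cdot 4 = -28 + 28 = 0$)
$E{\left(V \right)} = 0$
$v{\left(Z \right)} = 0$ ($v{\left(Z \right)} = \left(0 + Z\right) - Z = Z - Z = 0$)
$O{\left(I,f \right)} = 8 - \frac{4}{f}$ ($O{\left(I,f \right)} = 8 - \frac{0 + 4}{f} = 8 - \frac{1}{f} 4 = 8 - \frac{4}{f}$)
$\sqrt{O{\left(2,62 \right)} + 1354} = \sqrt{\left(8 - \frac{4}{62}\right) + 1354} = \sqrt{\left(8 - \frac{2}{31}\right) + 1354} = \sqrt{\frac{246}{31} + 1354} = \sqrt{\frac{42220}{31}} = \frac{2 \sqrt{327205}}{31}$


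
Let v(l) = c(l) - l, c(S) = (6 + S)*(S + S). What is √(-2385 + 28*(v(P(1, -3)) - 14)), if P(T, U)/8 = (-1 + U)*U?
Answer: √542887 ≈ 736.81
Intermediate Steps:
c(S) = 2*S*(6 + S) (c(S) = (6 + S)*(2*S) = 2*S*(6 + S))
P(T, U) = 8*U*(-1 + U) (P(T, U) = 8*((-1 + U)*U) = 8*(U*(-1 + U)) = 8*U*(-1 + U))
v(l) = -l + 2*l*(6 + l) (v(l) = 2*l*(6 + l) - l = -l + 2*l*(6 + l))
√(-2385 + 28*(v(P(1, -3)) - 14)) = √(-2385 + 28*((8*(-3)*(-1 - 3))*(11 + 2*(8*(-3)*(-1 - 3))) - 14)) = √(-2385 + 28*((8*(-3)*(-4))*(11 + 2*(8*(-3)*(-4))) - 14)) = √(-2385 + 28*(96*(11 + 2*96) - 14)) = √(-2385 + 28*(96*(11 + 192) - 14)) = √(-2385 + 28*(96*203 - 14)) = √(-2385 + 28*(19488 - 14)) = √(-2385 + 28*19474) = √(-2385 + 545272) = √542887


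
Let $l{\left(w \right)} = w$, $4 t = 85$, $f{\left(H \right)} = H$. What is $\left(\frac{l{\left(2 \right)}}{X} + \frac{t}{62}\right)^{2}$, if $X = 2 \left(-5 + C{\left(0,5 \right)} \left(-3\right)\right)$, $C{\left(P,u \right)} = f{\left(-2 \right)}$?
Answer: $\frac{110889}{61504} \approx 1.803$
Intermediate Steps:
$C{\left(P,u \right)} = -2$
$t = \frac{85}{4}$ ($t = \frac{1}{4} \cdot 85 = \frac{85}{4} \approx 21.25$)
$X = 2$ ($X = 2 \left(-5 - -6\right) = 2 \left(-5 + 6\right) = 2 \cdot 1 = 2$)
$\left(\frac{l{\left(2 \right)}}{X} + \frac{t}{62}\right)^{2} = \left(\frac{2}{2} + \frac{85}{4 \cdot 62}\right)^{2} = \left(2 \cdot \frac{1}{2} + \frac{85}{4} \cdot \frac{1}{62}\right)^{2} = \left(1 + \frac{85}{248}\right)^{2} = \left(\frac{333}{248}\right)^{2} = \frac{110889}{61504}$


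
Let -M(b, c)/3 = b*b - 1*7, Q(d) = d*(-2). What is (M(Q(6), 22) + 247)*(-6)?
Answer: 984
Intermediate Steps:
Q(d) = -2*d
M(b, c) = 21 - 3*b**2 (M(b, c) = -3*(b*b - 1*7) = -3*(b**2 - 7) = -3*(-7 + b**2) = 21 - 3*b**2)
(M(Q(6), 22) + 247)*(-6) = ((21 - 3*(-2*6)**2) + 247)*(-6) = ((21 - 3*(-12)**2) + 247)*(-6) = ((21 - 3*144) + 247)*(-6) = ((21 - 432) + 247)*(-6) = (-411 + 247)*(-6) = -164*(-6) = 984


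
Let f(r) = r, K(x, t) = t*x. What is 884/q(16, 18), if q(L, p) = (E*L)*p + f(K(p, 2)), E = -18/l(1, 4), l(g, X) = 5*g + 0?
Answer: -1105/1251 ≈ -0.88329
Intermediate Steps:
l(g, X) = 5*g
E = -18/5 (E = -18/(5*1) = -18/5 ≈ -3.6000)
q(L, p) = 2*p - 18*L*p/5 (q(L, p) = (-18*L/5)*p + 2*p = -18*L*p/5 + 2*p = 2*p - 18*L*p/5)
884/q(16, 18) = 884/(((⅖)*18*(5 - 9*16))) = 884/(((⅖)*18*(5 - 144))) = 884/(((⅖)*18*(-139))) = 884/(-5004/5) = 884*(-5/5004) = -1105/1251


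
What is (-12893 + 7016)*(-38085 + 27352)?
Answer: 63077841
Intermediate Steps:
(-12893 + 7016)*(-38085 + 27352) = -5877*(-10733) = 63077841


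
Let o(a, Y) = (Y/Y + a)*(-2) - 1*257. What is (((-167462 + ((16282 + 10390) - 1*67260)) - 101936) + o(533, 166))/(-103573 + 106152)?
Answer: -311311/2579 ≈ -120.71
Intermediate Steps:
o(a, Y) = -259 - 2*a (o(a, Y) = (1 + a)*(-2) - 257 = (-2 - 2*a) - 257 = -259 - 2*a)
(((-167462 + ((16282 + 10390) - 1*67260)) - 101936) + o(533, 166))/(-103573 + 106152) = (((-167462 + ((16282 + 10390) - 1*67260)) - 101936) + (-259 - 2*533))/(-103573 + 106152) = (((-167462 + (26672 - 67260)) - 101936) + (-259 - 1066))/2579 = (((-167462 - 40588) - 101936) - 1325)*(1/2579) = ((-208050 - 101936) - 1325)*(1/2579) = (-309986 - 1325)*(1/2579) = -311311*1/2579 = -311311/2579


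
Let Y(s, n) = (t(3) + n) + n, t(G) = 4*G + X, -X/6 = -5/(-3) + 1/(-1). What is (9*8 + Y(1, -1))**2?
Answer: 6084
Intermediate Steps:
X = -4 (X = -6*(-5/(-3) + 1/(-1)) = -6*(-5*(-1/3) + 1*(-1)) = -6*(5/3 - 1) = -6*2/3 = -4)
t(G) = -4 + 4*G (t(G) = 4*G - 4 = -4 + 4*G)
Y(s, n) = 8 + 2*n (Y(s, n) = ((-4 + 4*3) + n) + n = ((-4 + 12) + n) + n = (8 + n) + n = 8 + 2*n)
(9*8 + Y(1, -1))**2 = (9*8 + (8 + 2*(-1)))**2 = (72 + (8 - 2))**2 = (72 + 6)**2 = 78**2 = 6084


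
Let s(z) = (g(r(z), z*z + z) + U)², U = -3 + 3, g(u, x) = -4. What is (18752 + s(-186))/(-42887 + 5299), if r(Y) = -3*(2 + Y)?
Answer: -4692/9397 ≈ -0.49931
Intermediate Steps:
r(Y) = -6 - 3*Y
U = 0
s(z) = 16 (s(z) = (-4 + 0)² = (-4)² = 16)
(18752 + s(-186))/(-42887 + 5299) = (18752 + 16)/(-42887 + 5299) = 18768/(-37588) = 18768*(-1/37588) = -4692/9397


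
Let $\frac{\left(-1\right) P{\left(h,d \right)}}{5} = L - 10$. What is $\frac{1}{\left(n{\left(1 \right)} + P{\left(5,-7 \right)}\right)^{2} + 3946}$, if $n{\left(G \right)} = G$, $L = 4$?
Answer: $\frac{1}{4907} \approx 0.00020379$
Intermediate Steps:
$P{\left(h,d \right)} = 30$ ($P{\left(h,d \right)} = - 5 \left(4 - 10\right) = \left(-5\right) \left(-6\right) = 30$)
$\frac{1}{\left(n{\left(1 \right)} + P{\left(5,-7 \right)}\right)^{2} + 3946} = \frac{1}{\left(1 + 30\right)^{2} + 3946} = \frac{1}{31^{2} + 3946} = \frac{1}{961 + 3946} = \frac{1}{4907}$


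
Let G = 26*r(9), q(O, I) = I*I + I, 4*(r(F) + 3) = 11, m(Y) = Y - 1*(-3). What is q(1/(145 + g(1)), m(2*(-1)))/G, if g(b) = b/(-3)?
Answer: -4/13 ≈ -0.30769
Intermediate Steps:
m(Y) = 3 + Y (m(Y) = Y + 3 = 3 + Y)
r(F) = -¼ (r(F) = -3 + (¼)*11 = -3 + 11/4 = -¼)
g(b) = -b/3 (g(b) = b*(-⅓) = -b/3)
q(O, I) = I + I² (q(O, I) = I² + I = I + I²)
G = -13/2 (G = 26*(-¼) = -13/2 ≈ -6.5000)
q(1/(145 + g(1)), m(2*(-1)))/G = ((3 + 2*(-1))*(1 + (3 + 2*(-1))))/(-13/2) = ((3 - 2)*(1 + (3 - 2)))*(-2/13) = (1*(1 + 1))*(-2/13) = (1*2)*(-2/13) = 2*(-2/13) = -4/13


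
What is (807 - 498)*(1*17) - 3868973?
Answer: -3863720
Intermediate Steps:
(807 - 498)*(1*17) - 3868973 = 309*17 - 3868973 = 5253 - 3868973 = -3863720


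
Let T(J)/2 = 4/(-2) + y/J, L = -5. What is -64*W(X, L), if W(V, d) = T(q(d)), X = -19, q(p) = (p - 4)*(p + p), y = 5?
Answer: 2240/9 ≈ 248.89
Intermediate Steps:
q(p) = 2*p*(-4 + p) (q(p) = (-4 + p)*(2*p) = 2*p*(-4 + p))
T(J) = -4 + 10/J (T(J) = 2*(4/(-2) + 5/J) = 2*(4*(-½) + 5/J) = 2*(-2 + 5/J) = -4 + 10/J)
W(V, d) = -4 + 5/(d*(-4 + d)) (W(V, d) = -4 + 10/((2*d*(-4 + d))) = -4 + 10*(1/(2*d*(-4 + d))) = -4 + 5/(d*(-4 + d)))
-64*W(X, L) = -64*(5 - 4*(-5)*(-4 - 5))/((-5)*(-4 - 5)) = -(-64)*(5 - 4*(-5)*(-9))/(5*(-9)) = -(-64)*(-1)*(5 - 180)/(5*9) = -(-64)*(-1)*(-175)/(5*9) = -64*(-35/9) = 2240/9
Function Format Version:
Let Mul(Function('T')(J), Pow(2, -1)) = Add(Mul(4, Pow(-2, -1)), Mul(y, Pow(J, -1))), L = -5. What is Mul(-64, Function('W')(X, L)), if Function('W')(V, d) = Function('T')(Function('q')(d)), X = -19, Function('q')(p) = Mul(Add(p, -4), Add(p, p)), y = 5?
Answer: Rational(2240, 9) ≈ 248.89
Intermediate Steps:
Function('q')(p) = Mul(2, p, Add(-4, p)) (Function('q')(p) = Mul(Add(-4, p), Mul(2, p)) = Mul(2, p, Add(-4, p)))
Function('T')(J) = Add(-4, Mul(10, Pow(J, -1))) (Function('T')(J) = Mul(2, Add(Mul(4, Pow(-2, -1)), Mul(5, Pow(J, -1)))) = Mul(2, Add(Mul(4, Rational(-1, 2)), Mul(5, Pow(J, -1)))) = Mul(2, Add(-2, Mul(5, Pow(J, -1)))) = Add(-4, Mul(10, Pow(J, -1))))
Function('W')(V, d) = Add(-4, Mul(5, Pow(d, -1), Pow(Add(-4, d), -1))) (Function('W')(V, d) = Add(-4, Mul(10, Pow(Mul(2, d, Add(-4, d)), -1))) = Add(-4, Mul(10, Mul(Rational(1, 2), Pow(d, -1), Pow(Add(-4, d), -1)))) = Add(-4, Mul(5, Pow(d, -1), Pow(Add(-4, d), -1))))
Mul(-64, Function('W')(X, L)) = Mul(-64, Mul(Pow(-5, -1), Pow(Add(-4, -5), -1), Add(5, Mul(-4, -5, Add(-4, -5))))) = Mul(-64, Mul(Rational(-1, 5), Pow(-9, -1), Add(5, Mul(-4, -5, -9)))) = Mul(-64, Mul(Rational(-1, 5), Rational(-1, 9), Add(5, -180))) = Mul(-64, Mul(Rational(-1, 5), Rational(-1, 9), -175)) = Mul(-64, Rational(-35, 9)) = Rational(2240, 9)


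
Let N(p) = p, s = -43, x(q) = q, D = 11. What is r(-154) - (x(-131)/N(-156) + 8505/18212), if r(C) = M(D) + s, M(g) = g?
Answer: -11828357/355134 ≈ -33.307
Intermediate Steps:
r(C) = -32 (r(C) = 11 - 43 = -32)
r(-154) - (x(-131)/N(-156) + 8505/18212) = -32 - (-131/(-156) + 8505/18212) = -32 - (-131*(-1/156) + 8505*(1/18212)) = -32 - (131/156 + 8505/18212) = -32 - 1*464069/355134 = -32 - 464069/355134 = -11828357/355134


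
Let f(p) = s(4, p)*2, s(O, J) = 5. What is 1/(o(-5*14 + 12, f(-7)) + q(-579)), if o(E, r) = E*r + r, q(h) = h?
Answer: -1/1149 ≈ -0.00087032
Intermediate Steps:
f(p) = 10 (f(p) = 5*2 = 10)
o(E, r) = r + E*r
1/(o(-5*14 + 12, f(-7)) + q(-579)) = 1/(10*(1 + (-5*14 + 12)) - 579) = 1/(10*(1 + (-70 + 12)) - 579) = 1/(10*(1 - 58) - 579) = 1/(10*(-57) - 579) = 1/(-570 - 579) = 1/(-1149) = -1/1149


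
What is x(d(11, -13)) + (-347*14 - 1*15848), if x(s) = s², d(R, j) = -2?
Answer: -20702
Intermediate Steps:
x(d(11, -13)) + (-347*14 - 1*15848) = (-2)² + (-347*14 - 1*15848) = 4 + (-4858 - 15848) = 4 - 20706 = -20702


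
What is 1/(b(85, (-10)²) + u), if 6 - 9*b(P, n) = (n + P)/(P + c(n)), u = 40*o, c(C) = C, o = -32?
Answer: -9/11515 ≈ -0.00078159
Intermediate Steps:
u = -1280 (u = 40*(-32) = -1280)
b(P, n) = 5/9 (b(P, n) = ⅔ - (n + P)/(9*(P + n)) = ⅔ - (P + n)/(9*(P + n)) = ⅔ - ⅑*1 = ⅔ - ⅑ = 5/9)
1/(b(85, (-10)²) + u) = 1/(5/9 - 1280) = 1/(-11515/9) = -9/11515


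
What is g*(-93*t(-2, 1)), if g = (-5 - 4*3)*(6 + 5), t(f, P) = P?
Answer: 17391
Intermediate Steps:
g = -187 (g = (-5 - 12)*11 = -17*11 = -187)
g*(-93*t(-2, 1)) = -(-17391) = -187*(-93) = 17391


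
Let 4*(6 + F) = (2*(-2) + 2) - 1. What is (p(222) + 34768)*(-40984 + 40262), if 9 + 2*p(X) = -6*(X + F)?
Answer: -49266031/2 ≈ -2.4633e+7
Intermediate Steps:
F = -27/4 (F = -6 + ((2*(-2) + 2) - 1)/4 = -6 + ((-4 + 2) - 1)/4 = -6 + (-2 - 1)/4 = -6 + (¼)*(-3) = -6 - ¾ = -27/4 ≈ -6.7500)
p(X) = 63/4 - 3*X (p(X) = -9/2 + (-6*(X - 27/4))/2 = -9/2 + (-6*(-27/4 + X))/2 = -9/2 + (81/2 - 6*X)/2 = -9/2 + (81/4 - 3*X) = 63/4 - 3*X)
(p(222) + 34768)*(-40984 + 40262) = ((63/4 - 3*222) + 34768)*(-40984 + 40262) = ((63/4 - 666) + 34768)*(-722) = (-2601/4 + 34768)*(-722) = (136471/4)*(-722) = -49266031/2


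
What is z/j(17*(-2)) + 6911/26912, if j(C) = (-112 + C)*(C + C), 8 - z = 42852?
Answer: -135550665/33397792 ≈ -4.0587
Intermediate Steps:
z = -42844 (z = 8 - 1*42852 = 8 - 42852 = -42844)
j(C) = 2*C*(-112 + C) (j(C) = (-112 + C)*(2*C) = 2*C*(-112 + C))
z/j(17*(-2)) + 6911/26912 = -42844*(-1/(68*(-112 + 17*(-2)))) + 6911/26912 = -42844*(-1/(68*(-112 - 34))) + 6911*(1/26912) = -42844/(2*(-34)*(-146)) + 6911/26912 = -42844/9928 + 6911/26912 = -42844*1/9928 + 6911/26912 = -10711/2482 + 6911/26912 = -135550665/33397792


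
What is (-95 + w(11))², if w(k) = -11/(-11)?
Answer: 8836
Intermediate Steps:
w(k) = 1 (w(k) = -11*(-1/11) = 1)
(-95 + w(11))² = (-95 + 1)² = (-94)² = 8836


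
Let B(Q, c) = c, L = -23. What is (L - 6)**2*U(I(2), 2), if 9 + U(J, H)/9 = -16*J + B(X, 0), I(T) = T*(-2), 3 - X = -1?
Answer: 416295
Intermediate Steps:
X = 4 (X = 3 - 1*(-1) = 3 + 1 = 4)
I(T) = -2*T
U(J, H) = -81 - 144*J (U(J, H) = -81 + 9*(-16*J + 0) = -81 + 9*(-16*J) = -81 - 144*J)
(L - 6)**2*U(I(2), 2) = (-23 - 6)**2*(-81 - (-288)*2) = (-29)**2*(-81 - 144*(-4)) = 841*(-81 + 576) = 841*495 = 416295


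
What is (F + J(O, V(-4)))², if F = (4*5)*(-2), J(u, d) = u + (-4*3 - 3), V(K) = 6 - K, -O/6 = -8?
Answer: 49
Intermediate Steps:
O = 48 (O = -6*(-8) = 48)
J(u, d) = -15 + u (J(u, d) = u + (-12 - 3) = u - 15 = -15 + u)
F = -40 (F = 20*(-2) = -40)
(F + J(O, V(-4)))² = (-40 + (-15 + 48))² = (-40 + 33)² = (-7)² = 49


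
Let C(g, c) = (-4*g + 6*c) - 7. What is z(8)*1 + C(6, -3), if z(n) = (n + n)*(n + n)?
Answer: 207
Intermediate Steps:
z(n) = 4*n² (z(n) = (2*n)*(2*n) = 4*n²)
C(g, c) = -7 - 4*g + 6*c
z(8)*1 + C(6, -3) = (4*8²)*1 + (-7 - 4*6 + 6*(-3)) = (4*64)*1 + (-7 - 24 - 18) = 256*1 - 49 = 256 - 49 = 207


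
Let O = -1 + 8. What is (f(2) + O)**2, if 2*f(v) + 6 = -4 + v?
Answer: 9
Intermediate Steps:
O = 7
f(v) = -5 + v/2 (f(v) = -3 + (-4 + v)/2 = -3 + (-2 + v/2) = -5 + v/2)
(f(2) + O)**2 = ((-5 + (1/2)*2) + 7)**2 = ((-5 + 1) + 7)**2 = (-4 + 7)**2 = 3**2 = 9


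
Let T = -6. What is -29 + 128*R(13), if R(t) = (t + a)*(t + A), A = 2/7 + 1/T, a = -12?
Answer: 34655/21 ≈ 1650.2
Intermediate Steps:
A = 5/42 (A = 2/7 + 1/(-6) = 2*(⅐) + 1*(-⅙) = 2/7 - ⅙ = 5/42 ≈ 0.11905)
R(t) = (-12 + t)*(5/42 + t) (R(t) = (t - 12)*(t + 5/42) = (-12 + t)*(5/42 + t))
-29 + 128*R(13) = -29 + 128*(-10/7 + 13² - 499/42*13) = -29 + 128*(-10/7 + 169 - 6487/42) = -29 + 128*(551/42) = -29 + 35264/21 = 34655/21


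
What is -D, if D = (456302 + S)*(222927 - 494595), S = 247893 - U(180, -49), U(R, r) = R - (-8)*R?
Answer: 190867145100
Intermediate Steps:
U(R, r) = 9*R (U(R, r) = R + 8*R = 9*R)
S = 246273 (S = 247893 - 9*180 = 247893 - 1*1620 = 247893 - 1620 = 246273)
D = -190867145100 (D = (456302 + 246273)*(222927 - 494595) = 702575*(-271668) = -190867145100)
-D = -1*(-190867145100) = 190867145100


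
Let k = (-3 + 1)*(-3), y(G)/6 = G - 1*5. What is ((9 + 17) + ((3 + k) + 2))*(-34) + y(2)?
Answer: -1276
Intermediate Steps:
y(G) = -30 + 6*G (y(G) = 6*(G - 1*5) = 6*(G - 5) = 6*(-5 + G) = -30 + 6*G)
k = 6 (k = -2*(-3) = 6)
((9 + 17) + ((3 + k) + 2))*(-34) + y(2) = ((9 + 17) + ((3 + 6) + 2))*(-34) + (-30 + 6*2) = (26 + (9 + 2))*(-34) + (-30 + 12) = (26 + 11)*(-34) - 18 = 37*(-34) - 18 = -1258 - 18 = -1276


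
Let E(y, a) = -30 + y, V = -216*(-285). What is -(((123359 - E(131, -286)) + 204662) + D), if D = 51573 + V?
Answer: -441053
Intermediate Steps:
V = 61560
D = 113133 (D = 51573 + 61560 = 113133)
-(((123359 - E(131, -286)) + 204662) + D) = -(((123359 - (-30 + 131)) + 204662) + 113133) = -(((123359 - 1*101) + 204662) + 113133) = -(((123359 - 101) + 204662) + 113133) = -((123258 + 204662) + 113133) = -(327920 + 113133) = -1*441053 = -441053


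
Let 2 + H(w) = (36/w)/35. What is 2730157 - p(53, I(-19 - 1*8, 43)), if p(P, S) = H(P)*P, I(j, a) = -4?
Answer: 95559169/35 ≈ 2.7303e+6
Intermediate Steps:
H(w) = -2 + 36/(35*w) (H(w) = -2 + (36/w)/35 = -2 + (36/w)*(1/35) = -2 + 36/(35*w))
p(P, S) = P*(-2 + 36/(35*P)) (p(P, S) = (-2 + 36/(35*P))*P = P*(-2 + 36/(35*P)))
2730157 - p(53, I(-19 - 1*8, 43)) = 2730157 - (36/35 - 2*53) = 2730157 - (36/35 - 106) = 2730157 - 1*(-3674/35) = 2730157 + 3674/35 = 95559169/35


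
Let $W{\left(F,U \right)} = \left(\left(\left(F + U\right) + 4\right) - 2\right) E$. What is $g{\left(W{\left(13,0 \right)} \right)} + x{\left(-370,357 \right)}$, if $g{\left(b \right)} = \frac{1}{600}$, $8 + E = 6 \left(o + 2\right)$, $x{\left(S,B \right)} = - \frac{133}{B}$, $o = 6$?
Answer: $- \frac{1261}{3400} \approx -0.37088$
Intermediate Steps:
$E = 40$ ($E = -8 + 6 \left(6 + 2\right) = -8 + 6 \cdot 8 = -8 + 48 = 40$)
$W{\left(F,U \right)} = 80 + 40 F + 40 U$ ($W{\left(F,U \right)} = \left(\left(\left(F + U\right) + 4\right) - 2\right) 40 = \left(\left(4 + F + U\right) - 2\right) 40 = \left(2 + F + U\right) 40 = 80 + 40 F + 40 U$)
$g{\left(b \right)} = \frac{1}{600}$
$g{\left(W{\left(13,0 \right)} \right)} + x{\left(-370,357 \right)} = \frac{1}{600} - \frac{133}{357} = \frac{1}{600} - \frac{19}{51} = - \frac{1261}{3400}$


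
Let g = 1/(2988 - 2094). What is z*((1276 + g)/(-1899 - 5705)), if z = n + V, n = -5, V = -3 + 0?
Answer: 1140745/849747 ≈ 1.3425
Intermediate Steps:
V = -3
g = 1/894 ≈ 0.0011186
z = -8 (z = -5 - 3 = -8)
z*((1276 + g)/(-1899 - 5705)) = -8*(1276 + 1/894)/(-1899 - 5705) = -4562980/(447*(-7604)) = -4562980*(-1)/(447*7604) = -8*(-1140745/6797976) = 1140745/849747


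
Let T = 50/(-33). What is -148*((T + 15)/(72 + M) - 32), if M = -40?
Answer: 1233839/264 ≈ 4673.6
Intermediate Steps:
T = -50/33 (T = 50*(-1/33) = -50/33 ≈ -1.5152)
-148*((T + 15)/(72 + M) - 32) = -148*((-50/33 + 15)/(72 - 40) - 32) = -148*((445/33)/32 - 32) = -148*((445/33)*(1/32) - 32) = -148*(445/1056 - 32) = -148*(-33347/1056) = 1233839/264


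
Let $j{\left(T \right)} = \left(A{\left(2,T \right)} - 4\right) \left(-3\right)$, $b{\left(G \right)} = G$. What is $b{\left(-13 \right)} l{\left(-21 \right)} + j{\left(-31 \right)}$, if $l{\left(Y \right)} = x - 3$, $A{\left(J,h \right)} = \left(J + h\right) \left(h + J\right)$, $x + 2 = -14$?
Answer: $-2264$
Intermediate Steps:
$x = -16$ ($x = -2 - 14 = -16$)
$A{\left(J,h \right)} = \left(J + h\right)^{2}$ ($A{\left(J,h \right)} = \left(J + h\right) \left(J + h\right) = \left(J + h\right)^{2}$)
$j{\left(T \right)} = 12 - 3 \left(2 + T\right)^{2}$ ($j{\left(T \right)} = \left(\left(2 + T\right)^{2} - 4\right) \left(-3\right) = \left(-4 + \left(2 + T\right)^{2}\right) \left(-3\right) = 12 - 3 \left(2 + T\right)^{2}$)
$l{\left(Y \right)} = -19$ ($l{\left(Y \right)} = -16 - 3 = -19$)
$b{\left(-13 \right)} l{\left(-21 \right)} + j{\left(-31 \right)} = \left(-13\right) \left(-19\right) + \left(12 - 3 \left(2 - 31\right)^{2}\right) = 247 + \left(12 - 3 \left(-29\right)^{2}\right) = 247 + \left(12 - 2523\right) = 247 - 2511 = -2264$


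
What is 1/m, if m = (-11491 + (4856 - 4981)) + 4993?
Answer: -1/6623 ≈ -0.00015099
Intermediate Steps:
m = -6623 (m = (-11491 - 125) + 4993 = -11616 + 4993 = -6623)
1/m = 1/(-6623) = -1/6623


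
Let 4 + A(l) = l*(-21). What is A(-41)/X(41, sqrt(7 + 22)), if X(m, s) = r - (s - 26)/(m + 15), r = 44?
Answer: 119500080/6200071 + 47992*sqrt(29)/6200071 ≈ 19.316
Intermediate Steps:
X(m, s) = 44 - (-26 + s)/(15 + m) (X(m, s) = 44 - (s - 26)/(m + 15) = 44 - (-26 + s)/(15 + m))
A(l) = -4 - 21*l (A(l) = -4 + l*(-21) = -4 - 21*l)
A(-41)/X(41, sqrt(7 + 22)) = (-4 - 21*(-41))/(((686 - sqrt(7 + 22) + 44*41)/(15 + 41))) = (-4 + 861)/(((686 - sqrt(29) + 1804)/56)) = 857/(((2490 - sqrt(29))/56)) = 857/(1245/28 - sqrt(29)/56)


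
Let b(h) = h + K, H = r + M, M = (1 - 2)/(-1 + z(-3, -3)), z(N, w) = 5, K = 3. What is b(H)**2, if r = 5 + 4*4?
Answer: 9025/16 ≈ 564.06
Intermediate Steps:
r = 21 (r = 5 + 16 = 21)
M = -1/4 (M = (1 - 2)/(-1 + 5) = -1/4 ≈ -0.25000)
H = 83/4 (H = 21 - 1/4 = 83/4 ≈ 20.750)
b(h) = 3 + h (b(h) = h + 3 = 3 + h)
b(H)**2 = (3 + 83/4)**2 = (95/4)**2 = 9025/16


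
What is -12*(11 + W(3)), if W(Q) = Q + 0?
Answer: -168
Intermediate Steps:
W(Q) = Q
-12*(11 + W(3)) = -12*(11 + 3) = -12*14 = -168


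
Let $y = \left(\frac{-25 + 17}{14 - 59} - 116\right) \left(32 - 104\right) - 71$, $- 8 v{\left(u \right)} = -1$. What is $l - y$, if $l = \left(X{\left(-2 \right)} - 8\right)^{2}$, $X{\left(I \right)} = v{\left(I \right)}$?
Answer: $- \frac{2625979}{320} \approx -8206.2$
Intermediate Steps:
$v{\left(u \right)} = \frac{1}{8}$ ($v{\left(u \right)} = \left(- \frac{1}{8}\right) \left(-1\right) = \frac{1}{8}$)
$X{\left(I \right)} = \frac{1}{8}$
$l = \frac{3969}{64}$ ($l = \left(\frac{1}{8} - 8\right)^{2} = \left(- \frac{63}{8}\right)^{2} = \frac{3969}{64} \approx 62.016$)
$y = \frac{41341}{5}$ ($y = \left(- \frac{8}{-45} - 116\right) \left(-72\right) - 71 = \left(\left(-8\right) \left(- \frac{1}{45}\right) - 116\right) \left(-72\right) - 71 = \left(\frac{8}{45} - 116\right) \left(-72\right) - 71 = \left(- \frac{5212}{45}\right) \left(-72\right) - 71 = \frac{41696}{5} - 71 = \frac{41341}{5} \approx 8268.2$)
$l - y = \frac{3969}{64} - \frac{41341}{5} = - \frac{2625979}{320}$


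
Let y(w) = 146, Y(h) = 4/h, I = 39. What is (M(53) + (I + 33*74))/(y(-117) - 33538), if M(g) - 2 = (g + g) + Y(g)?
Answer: -137221/1769776 ≈ -0.077536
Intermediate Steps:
M(g) = 2 + 2*g + 4/g (M(g) = 2 + ((g + g) + 4/g) = 2 + (2*g + 4/g) = 2 + 2*g + 4/g)
(M(53) + (I + 33*74))/(y(-117) - 33538) = ((2 + 2*53 + 4/53) + (39 + 33*74))/(146 - 33538) = ((2 + 106 + 4*(1/53)) + (39 + 2442))/(-33392) = ((2 + 106 + 4/53) + 2481)*(-1/33392) = (5728/53 + 2481)*(-1/33392) = (137221/53)*(-1/33392) = -137221/1769776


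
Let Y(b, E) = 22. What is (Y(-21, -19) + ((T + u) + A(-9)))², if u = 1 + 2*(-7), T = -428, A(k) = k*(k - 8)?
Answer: 70756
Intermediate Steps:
A(k) = k*(-8 + k)
u = -13 (u = 1 - 14 = -13)
(Y(-21, -19) + ((T + u) + A(-9)))² = (22 + ((-428 - 13) - 9*(-8 - 9)))² = (22 + (-441 - 9*(-17)))² = (22 + (-441 + 153))² = (22 - 288)² = (-266)² = 70756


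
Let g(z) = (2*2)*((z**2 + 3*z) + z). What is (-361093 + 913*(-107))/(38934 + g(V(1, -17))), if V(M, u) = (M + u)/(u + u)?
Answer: -66294288/5627179 ≈ -11.781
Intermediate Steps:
V(M, u) = (M + u)/(2*u) (V(M, u) = (M + u)/((2*u)) = (M + u)*(1/(2*u)) = (M + u)/(2*u))
g(z) = 4*z**2 + 16*z (g(z) = 4*(z**2 + 4*z) = 4*z**2 + 16*z)
(-361093 + 913*(-107))/(38934 + g(V(1, -17))) = (-361093 + 913*(-107))/(38934 + 4*((1/2)*(1 - 17)/(-17))*(4 + (1/2)*(1 - 17)/(-17))) = (-361093 - 97691)/(38934 + 4*((1/2)*(-1/17)*(-16))*(4 + (1/2)*(-1/17)*(-16))) = -458784/(38934 + 4*(8/17)*(4 + 8/17)) = -458784/(38934 + 4*(8/17)*(76/17)) = -458784/(38934 + 2432/289) = -458784/11254358/289 = -458784*289/11254358 = -66294288/5627179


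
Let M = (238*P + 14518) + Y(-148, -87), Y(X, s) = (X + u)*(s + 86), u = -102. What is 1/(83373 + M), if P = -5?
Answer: 1/96951 ≈ 1.0314e-5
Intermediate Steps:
Y(X, s) = (-102 + X)*(86 + s) (Y(X, s) = (X - 102)*(s + 86) = (-102 + X)*(86 + s))
M = 13578 (M = (238*(-5) + 14518) + (-8772 - 102*(-87) + 86*(-148) - 148*(-87)) = (-1190 + 14518) + (-8772 + 8874 - 12728 + 12876) = 13328 + 250 = 13578)
1/(83373 + M) = 1/(83373 + 13578) = 1/96951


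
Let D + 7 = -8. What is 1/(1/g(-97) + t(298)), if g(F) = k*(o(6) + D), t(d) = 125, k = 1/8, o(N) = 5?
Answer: 5/621 ≈ 0.0080515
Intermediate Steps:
D = -15 (D = -7 - 8 = -15)
k = ⅛ ≈ 0.12500
g(F) = -5/4 (g(F) = (5 - 15)/8 = (⅛)*(-10) = -5/4)
1/(1/g(-97) + t(298)) = 1/(1/(-5/4) + 125) = 1/(-⅘ + 125) = 1/(621/5) = 5/621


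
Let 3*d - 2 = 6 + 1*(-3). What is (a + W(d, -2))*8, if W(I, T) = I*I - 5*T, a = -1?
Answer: 848/9 ≈ 94.222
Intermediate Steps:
d = 5/3 (d = 2/3 + (6 + 1*(-3))/3 = 2/3 + (6 - 3)/3 = 2/3 + (1/3)*3 = 2/3 + 1 = 5/3 ≈ 1.6667)
W(I, T) = I**2 - 5*T
(a + W(d, -2))*8 = (-1 + ((5/3)**2 - 5*(-2)))*8 = (-1 + (25/9 + 10))*8 = (-1 + 115/9)*8 = (106/9)*8 = 848/9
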